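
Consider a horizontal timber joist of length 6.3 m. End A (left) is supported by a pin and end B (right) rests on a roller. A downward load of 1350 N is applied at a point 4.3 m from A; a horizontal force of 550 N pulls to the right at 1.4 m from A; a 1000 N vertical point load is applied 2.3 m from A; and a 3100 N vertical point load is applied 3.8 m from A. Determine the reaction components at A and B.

A_x = -550.0 N, A_y = 2294 N, B_y = 3156 N

Moments about A: B_y·6.3 − 1350·4.3 − 1000·2.3 − 3100·3.8 = 0 → B_y = 19885/6.3 = 3156.35 ≈ 3156 N.
ΣF_y = 0: A_y + 3156.35 − 1350 − 1000 − 3100 = 0 → A_y = 2294 N.
ΣF_x = 0: A_x + 550 = 0 → A_x = -550.0 N.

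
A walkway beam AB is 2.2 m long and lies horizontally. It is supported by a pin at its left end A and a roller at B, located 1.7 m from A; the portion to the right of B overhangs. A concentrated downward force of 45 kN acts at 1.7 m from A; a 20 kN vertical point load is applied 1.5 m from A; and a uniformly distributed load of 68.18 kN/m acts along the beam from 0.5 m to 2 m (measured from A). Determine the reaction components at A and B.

A_x = 0, A_y = 29.42 kN, B_y = 137.8 kN

Resultant of the distributed load: 68.18 × 1.5 = 102.27 kN at 1.25 m from A.
Moments about A: B_y·1.7 − 45·1.7 − 20·1.5 − (68.18·1.5)·1.25 = 0 → B_y = 234.3375/1.7 = 137.846 ≈ 137.8 kN.
ΣF_y = 0: A_y + 137.846 − 45 − 20 − 68.18·1.5 = 0 → A_y = 29.42 kN.
ΣF_x = 0: no horizontal applied forces, so A_x = 0.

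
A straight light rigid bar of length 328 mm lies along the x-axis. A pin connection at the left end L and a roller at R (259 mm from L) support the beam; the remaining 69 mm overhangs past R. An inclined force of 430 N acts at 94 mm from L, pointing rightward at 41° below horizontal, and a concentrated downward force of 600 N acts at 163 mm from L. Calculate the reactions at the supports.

L_x = -324.5 N, L_y = 402.1 N, R_y = 480.0 N

Taking moments about L: R_y·259 − 430·sin41°·94 − 600·163 = 0 → R_y = 124318/259 = 479.992 ≈ 480.0 N.
ΣF_y = 0: L_y + 479.992 − 430·sin41° − 600 = 0 → L_y = 402.1 N.
ΣF_x = 0: L_x + 430·cos41° = 0 → L_x = -324.5 N.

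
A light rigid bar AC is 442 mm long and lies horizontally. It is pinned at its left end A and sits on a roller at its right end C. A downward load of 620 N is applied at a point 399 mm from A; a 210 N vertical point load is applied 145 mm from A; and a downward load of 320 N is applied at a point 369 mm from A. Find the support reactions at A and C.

ΣM about A: C_y·442 − 620·399 − 210·145 − 320·369 = 0 → C_y = 395910/442 = 895.724 ≈ 895.7 N.
ΣF_y = 0: A_y + 895.724 − 620 − 210 − 320 = 0 → A_y = 254.3 N.
ΣF_x = 0: no horizontal applied forces, so A_x = 0.

A_x = 0, A_y = 254.3 N, C_y = 895.7 N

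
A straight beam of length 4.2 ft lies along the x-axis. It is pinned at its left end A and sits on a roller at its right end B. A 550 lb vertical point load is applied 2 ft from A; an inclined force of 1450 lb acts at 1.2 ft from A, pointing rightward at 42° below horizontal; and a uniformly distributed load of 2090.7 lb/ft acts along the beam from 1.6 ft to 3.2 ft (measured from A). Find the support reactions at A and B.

A_x = -1078 lb, A_y = 2415 lb, B_y = 2451 lb

Resultant of the distributed load: 2090.7 × 1.6 = 3345.12 lb at 2.4 ft from A.
Moments about A: B_y·4.2 − 550·2 − 1450·sin42°·1.2 − (2090.7·1.6)·2.4 = 0 → B_y = 10292.6/4.2 = 2450.62 ≈ 2451 lb.
ΣF_y = 0: A_y + 2450.62 − 550 − 1450·sin42° − 2090.7·1.6 = 0 → A_y = 2415 lb.
ΣF_x = 0: A_x + 1450·cos42° = 0 → A_x = -1078 lb.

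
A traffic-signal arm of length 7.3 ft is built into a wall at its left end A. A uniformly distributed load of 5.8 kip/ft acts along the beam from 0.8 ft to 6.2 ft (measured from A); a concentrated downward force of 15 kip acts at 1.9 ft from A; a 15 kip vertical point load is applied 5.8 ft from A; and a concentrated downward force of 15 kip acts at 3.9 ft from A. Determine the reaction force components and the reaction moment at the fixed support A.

Resultant of the distributed load: 5.8 × 5.4 = 31.32 kip at 3.5 ft from A.
ΣF_x = 0: A_x = 0.
ΣF_y = 0: A_y − 5.8·5.4 − 15 − 15 − 15 = 0 → A_y = 76.32 kip.
ΣM about A: M_A − (5.8·5.4)·3.5 − 15·1.9 − 15·5.8 − 15·3.9 = 0 → M_A = 283.6 kip·ft.

A_x = 0, A_y = 76.32 kip, M_A = 283.6 kip·ft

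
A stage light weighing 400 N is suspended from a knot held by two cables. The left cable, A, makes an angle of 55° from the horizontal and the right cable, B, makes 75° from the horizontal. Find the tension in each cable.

T_A = 135.1 N, T_B = 299.5 N

ΣF_x = 0: −T_A·cos55° + T_B·cos75° = 0 → T_B = 2.21613·T_A.
ΣF_y = 0: T_A·sin55° + T_B·sin75° = 400.
Substitute: T_A·(0.819152 + 2.21613·0.965926) = 400 → T_A = 135.146 ≈ 135.1 N.
Then T_B = 2.21613 × 135.146 = 299.5 N.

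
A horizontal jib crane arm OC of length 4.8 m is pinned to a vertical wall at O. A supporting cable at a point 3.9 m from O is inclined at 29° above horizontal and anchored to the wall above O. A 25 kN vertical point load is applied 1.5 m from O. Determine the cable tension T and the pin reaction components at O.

T = 19.83 kN, O_x = 17.35 kN, O_y = 15.38 kN

ΣM about O: T·sin29°·3.9 − 25·1.5 = 0 → T = 37.5/(3.9·0.48481) = 19.8333 ≈ 19.83 kN.
ΣF_x = 0: O_x − T·cos29° = 0 → O_x = 19.8333 × 0.87462 = 17.35 kN.
ΣF_y = 0: O_y + T·sin29° − 25 = 0 → O_y = 25 − 19.8333 × 0.48481 = 15.38 kN.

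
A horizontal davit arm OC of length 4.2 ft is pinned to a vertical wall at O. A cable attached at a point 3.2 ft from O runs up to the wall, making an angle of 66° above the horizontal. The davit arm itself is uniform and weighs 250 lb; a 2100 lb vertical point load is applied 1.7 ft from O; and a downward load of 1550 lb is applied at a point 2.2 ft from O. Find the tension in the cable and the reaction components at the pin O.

T = 2567 lb, O_x = 1044 lb, O_y = 1555 lb

ΣM about O: T·sin66°·3.2 − 250·2.1 − 2100·1.7 − 1550·2.2 = 0 → T = 7505/(3.2·0.913545) = 2567.27 ≈ 2567 lb.
ΣF_x = 0: O_x − T·cos66° = 0 → O_x = 2567.27 × 0.406737 = 1044 lb.
ΣF_y = 0: O_y + T·sin66° − 250 − 2100 − 1550 = 0 → O_y = 3900 − 2567.27 × 0.913545 = 1555 lb.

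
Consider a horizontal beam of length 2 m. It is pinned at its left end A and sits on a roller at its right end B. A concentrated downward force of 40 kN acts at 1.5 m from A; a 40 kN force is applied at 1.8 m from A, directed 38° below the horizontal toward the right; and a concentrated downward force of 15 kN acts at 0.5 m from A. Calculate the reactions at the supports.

ΣM about A: B_y·2 − 40·1.5 − 40·sin38°·1.8 − 15·0.5 = 0 → B_y = 111.828/2 = 55.914 ≈ 55.91 kN.
ΣF_y = 0: A_y + 55.914 − 40 − 40·sin38° − 15 = 0 → A_y = 23.71 kN.
ΣF_x = 0: A_x + 40·cos38° = 0 → A_x = -31.52 kN.

A_x = -31.52 kN, A_y = 23.71 kN, B_y = 55.91 kN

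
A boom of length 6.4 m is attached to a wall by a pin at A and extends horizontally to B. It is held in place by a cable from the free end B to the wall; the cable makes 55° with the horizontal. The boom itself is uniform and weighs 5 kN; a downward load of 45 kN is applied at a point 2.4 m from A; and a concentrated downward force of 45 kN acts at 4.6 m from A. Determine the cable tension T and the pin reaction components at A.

ΣM about A: T·sin55°·6.4 − 5·3.2 − 45·2.4 − 45·4.6 = 0 → T = 331/(6.4·0.819152) = 63.1369 ≈ 63.14 kN.
ΣF_x = 0: A_x − T·cos55° = 0 → A_x = 63.1369 × 0.573576 = 36.21 kN.
ΣF_y = 0: A_y + T·sin55° − 5 − 45 − 45 = 0 → A_y = 95 − 63.1369 × 0.819152 = 43.28 kN.

T = 63.14 kN, A_x = 36.21 kN, A_y = 43.28 kN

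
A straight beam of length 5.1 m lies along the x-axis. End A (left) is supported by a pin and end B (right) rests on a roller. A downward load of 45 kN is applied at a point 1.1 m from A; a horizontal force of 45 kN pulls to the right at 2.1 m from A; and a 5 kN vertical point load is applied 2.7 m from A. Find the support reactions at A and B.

A_x = -45.00 kN, A_y = 37.65 kN, B_y = 12.35 kN

ΣM about A: B_y·5.1 − 45·1.1 − 5·2.7 = 0 → B_y = 63/5.1 = 12.3529 ≈ 12.35 kN.
ΣF_y = 0: A_y + 12.3529 − 45 − 5 = 0 → A_y = 37.65 kN.
ΣF_x = 0: A_x + 45 = 0 → A_x = -45.00 kN.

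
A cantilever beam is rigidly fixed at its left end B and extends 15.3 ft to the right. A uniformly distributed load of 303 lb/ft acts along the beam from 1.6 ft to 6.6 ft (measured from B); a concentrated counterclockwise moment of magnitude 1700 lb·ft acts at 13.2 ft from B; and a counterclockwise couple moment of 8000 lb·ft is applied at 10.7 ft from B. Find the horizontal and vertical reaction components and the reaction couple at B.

B_x = 0, B_y = 1515 lb, M_B = -3489 lb·ft

Resultant of the distributed load: 303 × 5 = 1515 lb at 4.1 ft from B.
ΣF_x = 0: B_x = 0.
ΣF_y = 0: B_y − 303·5 = 0 → B_y = 1515 lb.
ΣM about B: M_B − (303·5)·4.1 + 1700 + 8000 = 0 → M_B = -3489 lb·ft.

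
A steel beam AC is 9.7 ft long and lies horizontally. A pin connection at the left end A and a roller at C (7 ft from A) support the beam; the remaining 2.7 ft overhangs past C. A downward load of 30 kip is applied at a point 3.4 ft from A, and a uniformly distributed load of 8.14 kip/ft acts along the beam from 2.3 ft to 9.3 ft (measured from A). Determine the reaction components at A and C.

Resultant of the distributed load: 8.14 × 7 = 56.98 kip at 5.8 ft from A.
ΣM about A: C_y·7 − 30·3.4 − (8.14·7)·5.8 = 0 → C_y = 432.484/7 = 61.7834 ≈ 61.78 kip.
ΣF_y = 0: A_y + 61.7834 − 30 − 8.14·7 = 0 → A_y = 25.20 kip.
ΣF_x = 0: no horizontal applied forces, so A_x = 0.

A_x = 0, A_y = 25.20 kip, C_y = 61.78 kip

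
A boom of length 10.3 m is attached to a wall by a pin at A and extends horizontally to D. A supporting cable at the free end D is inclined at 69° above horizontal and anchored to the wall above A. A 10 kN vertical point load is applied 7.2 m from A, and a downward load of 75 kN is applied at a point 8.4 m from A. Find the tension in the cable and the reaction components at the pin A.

T = 73.00 kN, A_x = 26.16 kN, A_y = 16.84 kN

ΣM about A: T·sin69°·10.3 − 10·7.2 − 75·8.4 = 0 → T = 702/(10.3·0.93358) = 73.0043 ≈ 73.00 kN.
ΣF_x = 0: A_x − T·cos69° = 0 → A_x = 73.0043 × 0.358368 = 26.16 kN.
ΣF_y = 0: A_y + T·sin69° − 10 − 75 = 0 → A_y = 85 − 73.0043 × 0.93358 = 16.84 kN.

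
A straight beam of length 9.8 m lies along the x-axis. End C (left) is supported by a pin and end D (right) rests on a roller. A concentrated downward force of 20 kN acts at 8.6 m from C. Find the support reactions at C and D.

C_x = 0, C_y = 2.449 kN, D_y = 17.55 kN

ΣM about C: D_y·9.8 − 20·8.6 = 0 → D_y = 172/9.8 = 17.551 ≈ 17.55 kN.
ΣF_y = 0: C_y + 17.551 − 20 = 0 → C_y = 2.449 kN.
ΣF_x = 0: no horizontal applied forces, so C_x = 0.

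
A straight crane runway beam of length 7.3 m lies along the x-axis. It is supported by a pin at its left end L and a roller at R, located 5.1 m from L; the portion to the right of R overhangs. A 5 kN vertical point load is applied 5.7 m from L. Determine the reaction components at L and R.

L_x = 0, L_y = -0.5882 kN, R_y = 5.588 kN

ΣM about L: R_y·5.1 − 5·5.7 = 0 → R_y = 28.5/5.1 = 5.58824 ≈ 5.588 kN.
ΣF_y = 0: L_y + 5.58824 − 5 = 0 → L_y = -0.5882 kN.
ΣF_x = 0: no horizontal applied forces, so L_x = 0.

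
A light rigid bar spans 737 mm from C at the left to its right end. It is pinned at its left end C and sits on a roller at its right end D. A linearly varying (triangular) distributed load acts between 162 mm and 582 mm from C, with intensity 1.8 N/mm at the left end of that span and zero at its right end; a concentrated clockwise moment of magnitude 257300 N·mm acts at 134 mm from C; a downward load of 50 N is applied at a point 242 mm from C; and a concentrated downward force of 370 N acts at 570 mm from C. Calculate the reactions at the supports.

Resultant of the triangular load: ½ × 1.8 × 420 = 378 N, acting at 302 mm from C (one-third of the span from the peak).
ΣM about C: D_y·737 − (½·1.8·420)·302 − 257300 − 50·242 − 370·570 = 0 → D_y = 594456/737 = 806.589 ≈ 806.6 N.
ΣF_y = 0: C_y + 806.589 − ½·1.8·420 − 50 − 370 = 0 → C_y = -8.589 N.
ΣF_x = 0: no horizontal applied forces, so C_x = 0.

C_x = 0, C_y = -8.589 N, D_y = 806.6 N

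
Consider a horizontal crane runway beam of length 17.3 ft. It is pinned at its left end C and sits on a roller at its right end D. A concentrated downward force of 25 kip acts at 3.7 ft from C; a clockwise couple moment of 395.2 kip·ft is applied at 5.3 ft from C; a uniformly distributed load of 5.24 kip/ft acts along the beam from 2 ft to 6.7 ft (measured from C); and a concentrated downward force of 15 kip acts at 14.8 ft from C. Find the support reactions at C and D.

Resultant of the distributed load: 5.24 × 4.7 = 24.628 kip at 4.35 ft from C.
Moments about C: D_y·17.3 − 25·3.7 − 395.2 − (5.24·4.7)·4.35 − 15·14.8 = 0 → D_y = 816.8318/17.3 = 47.2157 ≈ 47.22 kip.
ΣF_y = 0: C_y + 47.2157 − 25 − 5.24·4.7 − 15 = 0 → C_y = 17.41 kip.
ΣF_x = 0: no horizontal applied forces, so C_x = 0.

C_x = 0, C_y = 17.41 kip, D_y = 47.22 kip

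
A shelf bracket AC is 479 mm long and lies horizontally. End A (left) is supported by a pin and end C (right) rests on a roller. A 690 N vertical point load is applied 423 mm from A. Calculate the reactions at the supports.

Moments about A: C_y·479 − 690·423 = 0 → C_y = 291870/479 = 609.332 ≈ 609.3 N.
ΣF_y = 0: A_y + 609.332 − 690 = 0 → A_y = 80.67 N.
ΣF_x = 0: no horizontal applied forces, so A_x = 0.

A_x = 0, A_y = 80.67 N, C_y = 609.3 N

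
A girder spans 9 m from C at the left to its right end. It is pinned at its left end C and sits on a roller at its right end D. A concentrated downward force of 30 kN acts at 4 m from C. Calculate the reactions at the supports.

C_x = 0, C_y = 16.67 kN, D_y = 13.33 kN

Taking moments about C: D_y·9 − 30·4 = 0 → D_y = 120/9 = 13.3333 ≈ 13.33 kN.
ΣF_y = 0: C_y + 13.3333 − 30 = 0 → C_y = 16.67 kN.
ΣF_x = 0: no horizontal applied forces, so C_x = 0.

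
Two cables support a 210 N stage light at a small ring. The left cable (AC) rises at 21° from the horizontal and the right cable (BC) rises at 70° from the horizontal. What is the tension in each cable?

ΣF_x = 0: −T_AC·cos21° + T_BC·cos70° = 0 → T_BC = 2.72961·T_AC.
ΣF_y = 0: T_AC·sin21° + T_BC·sin70° = 210.
Substitute: T_AC·(0.358368 + 2.72961·0.939693) = 210 → T_AC = 71.8351 ≈ 71.84 N.
Then T_BC = 2.72961 × 71.8351 = 196.1 N.

T_AC = 71.84 N, T_BC = 196.1 N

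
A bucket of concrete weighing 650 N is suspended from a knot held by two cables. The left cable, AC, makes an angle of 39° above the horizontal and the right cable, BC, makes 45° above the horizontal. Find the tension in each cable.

ΣF_x = 0: −T_AC·cos39° + T_BC·cos45° = 0 → T_BC = 1.09905·T_AC.
ΣF_y = 0: T_AC·sin39° + T_BC·sin45° = 650.
Substitute: T_AC·(0.62932 + 1.09905·0.707107) = 650 → T_AC = 462.151 ≈ 462.2 N.
Then T_BC = 1.09905 × 462.151 = 507.9 N.

T_AC = 462.2 N, T_BC = 507.9 N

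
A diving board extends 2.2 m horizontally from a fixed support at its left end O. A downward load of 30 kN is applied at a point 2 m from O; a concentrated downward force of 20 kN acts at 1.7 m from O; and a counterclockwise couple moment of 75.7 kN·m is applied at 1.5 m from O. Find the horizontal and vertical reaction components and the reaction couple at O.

O_x = 0, O_y = 50.00 kN, M_O = 18.30 kN·m

ΣF_x = 0: O_x = 0.
ΣF_y = 0: O_y − 30 − 20 = 0 → O_y = 50.00 kN.
ΣM about O: M_O − 30·2 − 20·1.7 + 75.7 = 0 → M_O = 18.30 kN·m.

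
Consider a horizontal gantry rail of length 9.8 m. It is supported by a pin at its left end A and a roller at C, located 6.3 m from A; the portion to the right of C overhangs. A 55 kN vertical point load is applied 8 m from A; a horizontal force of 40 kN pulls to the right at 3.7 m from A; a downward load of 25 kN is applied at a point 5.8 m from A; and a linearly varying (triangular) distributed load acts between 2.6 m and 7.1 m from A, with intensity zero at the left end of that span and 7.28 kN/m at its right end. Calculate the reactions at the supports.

Resultant of the triangular load: ½ × 7.28 × 4.5 = 16.38 kN, acting at 5.6 m from A (one-third of the span from the peak).
ΣM about A: C_y·6.3 − 55·8 − 25·5.8 − (½·7.28·4.5)·5.6 = 0 → C_y = 676.728/6.3 = 107.417 ≈ 107.4 kN.
ΣF_y = 0: A_y + 107.417 − 55 − 25 − ½·7.28·4.5 = 0 → A_y = -11.04 kN.
ΣF_x = 0: A_x + 40 = 0 → A_x = -40.00 kN.

A_x = -40.00 kN, A_y = -11.04 kN, C_y = 107.4 kN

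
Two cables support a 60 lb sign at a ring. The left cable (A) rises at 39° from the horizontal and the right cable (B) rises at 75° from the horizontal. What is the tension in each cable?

T_A = 17.00 lb, T_B = 51.04 lb

ΣF_x = 0: −T_A·cos39° + T_B·cos75° = 0 → T_B = 3.00266·T_A.
ΣF_y = 0: T_A·sin39° + T_B·sin75° = 60.
Substitute: T_A·(0.62932 + 3.00266·0.965926) = 60 → T_A = 16.9988 ≈ 17.00 lb.
Then T_B = 3.00266 × 16.9988 = 51.04 lb.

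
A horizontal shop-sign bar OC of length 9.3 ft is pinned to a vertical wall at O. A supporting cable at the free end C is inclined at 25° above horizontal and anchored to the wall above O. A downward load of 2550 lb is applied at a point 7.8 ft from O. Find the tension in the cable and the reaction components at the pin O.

T = 5061 lb, O_x = 4586 lb, O_y = 411.3 lb

ΣM about O: T·sin25°·9.3 − 2550·7.8 = 0 → T = 19890/(9.3·0.422618) = 5060.62 ≈ 5061 lb.
ΣF_x = 0: O_x − T·cos25° = 0 → O_x = 5060.62 × 0.906308 = 4586 lb.
ΣF_y = 0: O_y + T·sin25° − 2550 = 0 → O_y = 2550 − 5060.62 × 0.422618 = 411.3 lb.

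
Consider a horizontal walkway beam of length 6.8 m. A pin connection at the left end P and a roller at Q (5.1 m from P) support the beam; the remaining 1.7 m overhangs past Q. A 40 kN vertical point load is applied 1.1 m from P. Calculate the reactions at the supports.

Moments about P: Q_y·5.1 − 40·1.1 = 0 → Q_y = 44/5.1 = 8.62745 ≈ 8.627 kN.
ΣF_y = 0: P_y + 8.62745 − 40 = 0 → P_y = 31.37 kN.
ΣF_x = 0: no horizontal applied forces, so P_x = 0.

P_x = 0, P_y = 31.37 kN, Q_y = 8.627 kN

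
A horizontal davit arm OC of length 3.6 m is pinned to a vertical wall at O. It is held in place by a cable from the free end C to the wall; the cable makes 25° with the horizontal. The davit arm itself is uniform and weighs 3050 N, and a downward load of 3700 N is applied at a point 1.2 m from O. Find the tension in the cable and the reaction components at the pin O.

T = 6527 N, O_x = 5915 N, O_y = 3992 N

ΣM about O: T·sin25°·3.6 − 3050·1.8 − 3700·1.2 = 0 → T = 9930/(3.6·0.422618) = 6526.78 ≈ 6527 N.
ΣF_x = 0: O_x − T·cos25° = 0 → O_x = 6526.78 × 0.906308 = 5915 N.
ΣF_y = 0: O_y + T·sin25° − 3050 − 3700 = 0 → O_y = 6750 − 6526.78 × 0.422618 = 3992 N.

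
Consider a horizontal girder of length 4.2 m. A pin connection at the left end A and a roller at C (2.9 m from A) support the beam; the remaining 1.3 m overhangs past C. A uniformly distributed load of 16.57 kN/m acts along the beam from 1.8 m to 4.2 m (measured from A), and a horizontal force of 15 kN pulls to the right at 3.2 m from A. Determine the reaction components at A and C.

Resultant of the distributed load: 16.57 × 2.4 = 39.768 kN at 3 m from A.
ΣM about A: C_y·2.9 − (16.57·2.4)·3 = 0 → C_y = 119.304/2.9 = 41.1393 ≈ 41.14 kN.
ΣF_y = 0: A_y + 41.1393 − 16.57·2.4 = 0 → A_y = -1.371 kN.
ΣF_x = 0: A_x + 15 = 0 → A_x = -15.00 kN.

A_x = -15.00 kN, A_y = -1.371 kN, C_y = 41.14 kN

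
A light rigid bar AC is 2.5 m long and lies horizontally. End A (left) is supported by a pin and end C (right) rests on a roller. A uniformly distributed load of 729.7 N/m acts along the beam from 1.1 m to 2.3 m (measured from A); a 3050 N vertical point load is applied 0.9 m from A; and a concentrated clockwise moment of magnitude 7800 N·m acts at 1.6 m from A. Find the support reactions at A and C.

Resultant of the distributed load: 729.7 × 1.2 = 875.64 N at 1.7 m from A.
Moments about A: C_y·2.5 − (729.7·1.2)·1.7 − 3050·0.9 − 7800 = 0 → C_y = 12033.588/2.5 = 4813.44 ≈ 4813 N.
ΣF_y = 0: A_y + 4813.44 − 729.7·1.2 − 3050 = 0 → A_y = -887.8 N.
ΣF_x = 0: no horizontal applied forces, so A_x = 0.

A_x = 0, A_y = -887.8 N, C_y = 4813 N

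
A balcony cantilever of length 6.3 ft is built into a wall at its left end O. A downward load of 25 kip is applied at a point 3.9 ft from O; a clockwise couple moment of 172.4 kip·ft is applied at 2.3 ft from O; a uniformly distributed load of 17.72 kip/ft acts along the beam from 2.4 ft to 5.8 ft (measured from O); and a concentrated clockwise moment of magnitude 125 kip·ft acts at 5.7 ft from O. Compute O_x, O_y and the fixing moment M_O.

Resultant of the distributed load: 17.72 × 3.4 = 60.248 kip at 4.1 ft from O.
ΣF_x = 0: O_x = 0.
ΣF_y = 0: O_y − 25 − 17.72·3.4 = 0 → O_y = 85.25 kip.
ΣM about O: M_O − 25·3.9 − 172.4 − (17.72·3.4)·4.1 − 125 = 0 → M_O = 641.9 kip·ft.

O_x = 0, O_y = 85.25 kip, M_O = 641.9 kip·ft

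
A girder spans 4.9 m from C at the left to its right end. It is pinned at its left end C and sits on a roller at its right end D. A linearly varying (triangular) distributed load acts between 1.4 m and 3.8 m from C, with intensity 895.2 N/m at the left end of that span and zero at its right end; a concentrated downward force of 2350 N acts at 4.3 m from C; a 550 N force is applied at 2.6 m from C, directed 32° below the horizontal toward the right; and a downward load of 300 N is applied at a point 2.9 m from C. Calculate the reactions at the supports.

C_x = -466.4 N, C_y = 1139 N, D_y = 2877 N

Resultant of the triangular load: ½ × 895.2 × 2.4 = 1074.24 N, acting at 2.2 m from C (one-third of the span from the peak).
Moments about C: D_y·4.9 − (½·895.2·2.4)·2.2 − 2350·4.3 − 550·sin32°·2.6 − 300·2.9 = 0 → D_y = 14096.1/4.9 = 2876.76 ≈ 2877 N.
ΣF_y = 0: C_y + 2876.76 − ½·895.2·2.4 − 2350 − 550·sin32° − 300 = 0 → C_y = 1139 N.
ΣF_x = 0: C_x + 550·cos32° = 0 → C_x = -466.4 N.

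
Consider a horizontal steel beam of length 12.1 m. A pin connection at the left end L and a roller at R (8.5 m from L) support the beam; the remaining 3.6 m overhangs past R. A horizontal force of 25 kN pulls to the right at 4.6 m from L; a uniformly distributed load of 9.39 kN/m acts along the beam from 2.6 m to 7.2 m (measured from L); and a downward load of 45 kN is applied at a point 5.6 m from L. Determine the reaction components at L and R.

Resultant of the distributed load: 9.39 × 4.6 = 43.194 kN at 4.9 m from L.
Taking moments about L: R_y·8.5 − (9.39·4.6)·4.9 − 45·5.6 = 0 → R_y = 463.6506/8.5 = 54.5471 ≈ 54.55 kN.
ΣF_y = 0: L_y + 54.5471 − 9.39·4.6 − 45 = 0 → L_y = 33.65 kN.
ΣF_x = 0: L_x + 25 = 0 → L_x = -25.00 kN.

L_x = -25.00 kN, L_y = 33.65 kN, R_y = 54.55 kN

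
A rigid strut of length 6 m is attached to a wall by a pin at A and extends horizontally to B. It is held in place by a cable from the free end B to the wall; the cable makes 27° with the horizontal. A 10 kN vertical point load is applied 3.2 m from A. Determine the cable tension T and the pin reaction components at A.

T = 11.75 kN, A_x = 10.47 kN, A_y = 4.667 kN

ΣM about A: T·sin27°·6 − 10·3.2 = 0 → T = 32/(6·0.45399) = 11.7477 ≈ 11.75 kN.
ΣF_x = 0: A_x − T·cos27° = 0 → A_x = 11.7477 × 0.891007 = 10.47 kN.
ΣF_y = 0: A_y + T·sin27° − 10 = 0 → A_y = 10 − 11.7477 × 0.45399 = 4.667 kN.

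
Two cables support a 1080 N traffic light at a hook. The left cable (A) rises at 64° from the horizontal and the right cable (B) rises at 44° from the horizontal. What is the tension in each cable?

ΣF_x = 0: −T_A·cos64° + T_B·cos44° = 0 → T_B = 0.609408·T_A.
ΣF_y = 0: T_A·sin64° + T_B·sin44° = 1080.
Substitute: T_A·(0.898794 + 0.609408·0.694658) = 1080 → T_A = 816.867 ≈ 816.9 N.
Then T_B = 0.609408 × 816.867 = 497.8 N.

T_A = 816.9 N, T_B = 497.8 N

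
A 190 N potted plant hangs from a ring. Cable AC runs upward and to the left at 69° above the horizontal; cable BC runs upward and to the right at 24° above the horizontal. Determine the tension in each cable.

T_AC = 173.8 N, T_BC = 68.18 N

ΣF_x = 0: −T_AC·cos69° + T_BC·cos24° = 0 → T_BC = 0.392283·T_AC.
ΣF_y = 0: T_AC·sin69° + T_BC·sin24° = 190.
Substitute: T_AC·(0.93358 + 0.392283·0.406737) = 190 → T_AC = 173.812 ≈ 173.8 N.
Then T_BC = 0.392283 × 173.812 = 68.18 N.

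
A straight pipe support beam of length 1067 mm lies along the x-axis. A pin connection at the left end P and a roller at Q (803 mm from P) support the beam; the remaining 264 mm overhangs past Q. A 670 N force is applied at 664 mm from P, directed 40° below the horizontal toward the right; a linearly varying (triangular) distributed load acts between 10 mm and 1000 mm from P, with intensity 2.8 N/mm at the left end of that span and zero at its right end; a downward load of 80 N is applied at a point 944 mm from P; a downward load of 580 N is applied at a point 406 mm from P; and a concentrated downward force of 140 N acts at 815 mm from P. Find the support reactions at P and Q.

Resultant of the triangular load: ½ × 2.8 × 990 = 1386 N, acting at 340 mm from P (one-third of the span from the peak).
ΣM about P: Q_y·803 − 670·sin40°·664 − (½·2.8·990)·340 − 80·944 − 580·406 − 140·815 = 0 → Q_y = 1182300/803 = 1472.35 ≈ 1472 N.
ΣF_y = 0: P_y + 1472.35 − 670·sin40° − ½·2.8·990 − 80 − 580 − 140 = 0 → P_y = 1144 N.
ΣF_x = 0: P_x + 670·cos40° = 0 → P_x = -513.2 N.

P_x = -513.2 N, P_y = 1144 N, Q_y = 1472 N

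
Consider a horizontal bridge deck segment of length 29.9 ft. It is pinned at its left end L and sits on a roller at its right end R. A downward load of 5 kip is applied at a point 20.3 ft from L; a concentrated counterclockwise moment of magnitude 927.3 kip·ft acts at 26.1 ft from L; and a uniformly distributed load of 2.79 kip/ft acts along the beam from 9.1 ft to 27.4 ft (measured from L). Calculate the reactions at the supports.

L_x = 0, L_y = 52.51 kip, R_y = 3.545 kip

Resultant of the distributed load: 2.79 × 18.3 = 51.057 kip at 18.25 ft from L.
Taking moments about L: R_y·29.9 − 5·20.3 + 927.3 − (2.79·18.3)·18.25 = 0 → R_y = 105.99025/29.9 = 3.54482 ≈ 3.545 kip.
ΣF_y = 0: L_y + 3.54482 − 5 − 2.79·18.3 = 0 → L_y = 52.51 kip.
ΣF_x = 0: no horizontal applied forces, so L_x = 0.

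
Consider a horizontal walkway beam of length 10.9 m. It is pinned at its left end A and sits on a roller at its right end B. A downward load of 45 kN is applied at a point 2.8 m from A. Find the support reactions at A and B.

ΣM about A: B_y·10.9 − 45·2.8 = 0 → B_y = 126/10.9 = 11.5596 ≈ 11.56 kN.
ΣF_y = 0: A_y + 11.5596 − 45 = 0 → A_y = 33.44 kN.
ΣF_x = 0: no horizontal applied forces, so A_x = 0.

A_x = 0, A_y = 33.44 kN, B_y = 11.56 kN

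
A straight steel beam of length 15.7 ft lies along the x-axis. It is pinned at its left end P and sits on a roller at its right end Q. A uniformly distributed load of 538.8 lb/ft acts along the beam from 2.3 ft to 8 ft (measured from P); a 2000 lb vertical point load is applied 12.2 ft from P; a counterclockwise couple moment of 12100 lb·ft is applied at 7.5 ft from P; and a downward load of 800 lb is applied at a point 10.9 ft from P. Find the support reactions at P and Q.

Resultant of the distributed load: 538.8 × 5.7 = 3071.16 lb at 5.15 ft from P.
Moments about P: Q_y·15.7 − (538.8·5.7)·5.15 − 2000·12.2 + 12100 − 800·10.9 = 0 → Q_y = 36836.474/15.7 = 2346.27 ≈ 2346 lb.
ΣF_y = 0: P_y + 2346.27 − 538.8·5.7 − 2000 − 800 = 0 → P_y = 3525 lb.
ΣF_x = 0: no horizontal applied forces, so P_x = 0.

P_x = 0, P_y = 3525 lb, Q_y = 2346 lb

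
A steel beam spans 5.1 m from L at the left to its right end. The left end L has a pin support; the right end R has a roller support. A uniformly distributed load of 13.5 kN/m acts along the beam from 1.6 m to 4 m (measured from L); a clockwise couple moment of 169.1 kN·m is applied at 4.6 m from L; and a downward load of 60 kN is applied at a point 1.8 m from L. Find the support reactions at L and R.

Resultant of the distributed load: 13.5 × 2.4 = 32.4 kN at 2.8 m from L.
Moments about L: R_y·5.1 − (13.5·2.4)·2.8 − 169.1 − 60·1.8 = 0 → R_y = 367.82/5.1 = 72.1216 ≈ 72.12 kN.
ΣF_y = 0: L_y + 72.1216 − 13.5·2.4 − 60 = 0 → L_y = 20.28 kN.
ΣF_x = 0: no horizontal applied forces, so L_x = 0.

L_x = 0, L_y = 20.28 kN, R_y = 72.12 kN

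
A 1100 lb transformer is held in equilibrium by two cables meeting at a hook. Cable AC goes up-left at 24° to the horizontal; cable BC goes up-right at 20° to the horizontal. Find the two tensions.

ΣF_x = 0: −T_AC·cos24° + T_BC·cos20° = 0 → T_BC = 0.972175·T_AC.
ΣF_y = 0: T_AC·sin24° + T_BC·sin20° = 1100.
Substitute: T_AC·(0.406737 + 0.972175·0.34202) = 1100 → T_AC = 1488.01 ≈ 1488 lb.
Then T_BC = 0.972175 × 1488.01 = 1447 lb.

T_AC = 1488 lb, T_BC = 1447 lb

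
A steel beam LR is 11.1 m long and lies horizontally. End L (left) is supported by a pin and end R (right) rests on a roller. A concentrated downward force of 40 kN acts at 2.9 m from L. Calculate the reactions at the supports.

L_x = 0, L_y = 29.55 kN, R_y = 10.45 kN

ΣM about L: R_y·11.1 − 40·2.9 = 0 → R_y = 116/11.1 = 10.4505 ≈ 10.45 kN.
ΣF_y = 0: L_y + 10.4505 − 40 = 0 → L_y = 29.55 kN.
ΣF_x = 0: no horizontal applied forces, so L_x = 0.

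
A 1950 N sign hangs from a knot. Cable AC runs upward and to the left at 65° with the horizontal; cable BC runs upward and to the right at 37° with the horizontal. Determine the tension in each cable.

T_AC = 1592 N, T_BC = 842.5 N

ΣF_x = 0: −T_AC·cos65° + T_BC·cos37° = 0 → T_BC = 0.529175·T_AC.
ΣF_y = 0: T_AC·sin65° + T_BC·sin37° = 1950.
Substitute: T_AC·(0.906308 + 0.529175·0.601815) = 1950 → T_AC = 1592.13 ≈ 1592 N.
Then T_BC = 0.529175 × 1592.13 = 842.5 N.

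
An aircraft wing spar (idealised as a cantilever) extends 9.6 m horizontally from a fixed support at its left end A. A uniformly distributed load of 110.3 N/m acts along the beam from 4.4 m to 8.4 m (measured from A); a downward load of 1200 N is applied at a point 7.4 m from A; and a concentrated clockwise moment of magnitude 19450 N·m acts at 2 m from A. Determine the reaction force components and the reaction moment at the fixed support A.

Resultant of the distributed load: 110.3 × 4 = 441.2 N at 6.4 m from A.
ΣF_x = 0: A_x = 0.
ΣF_y = 0: A_y − 110.3·4 − 1200 = 0 → A_y = 1641 N.
ΣM about A: M_A − (110.3·4)·6.4 − 1200·7.4 − 19450 = 0 → M_A = 31150 N·m.

A_x = 0, A_y = 1641 N, M_A = 31150 N·m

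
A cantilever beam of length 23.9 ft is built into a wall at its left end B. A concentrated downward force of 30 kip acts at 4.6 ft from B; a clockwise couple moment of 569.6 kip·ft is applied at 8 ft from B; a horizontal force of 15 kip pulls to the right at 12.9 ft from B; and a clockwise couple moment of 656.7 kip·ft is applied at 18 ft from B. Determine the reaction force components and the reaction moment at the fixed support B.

ΣF_x = 0: B_x + 15 = 0 → B_x = -15.00 kip.
ΣF_y = 0: B_y − 30 = 0 → B_y = 30.00 kip.
ΣM about B: M_B − 30·4.6 − 569.6 − 656.7 = 0 → M_B = 1364 kip·ft.

B_x = -15.00 kip, B_y = 30.00 kip, M_B = 1364 kip·ft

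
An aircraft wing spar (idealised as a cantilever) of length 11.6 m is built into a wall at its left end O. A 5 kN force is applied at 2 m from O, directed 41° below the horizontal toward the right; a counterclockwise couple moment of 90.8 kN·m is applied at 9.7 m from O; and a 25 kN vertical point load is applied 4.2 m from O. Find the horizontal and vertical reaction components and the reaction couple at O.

O_x = -3.774 kN, O_y = 28.28 kN, M_O = 20.76 kN·m

ΣF_x = 0: O_x + 5·cos41° = 0 → O_x = -3.774 kN.
ΣF_y = 0: O_y − 5·sin41° − 25 = 0 → O_y = 28.28 kN.
ΣM about O: M_O − 5·sin41°·2 + 90.8 − 25·4.2 = 0 → M_O = 20.76 kN·m.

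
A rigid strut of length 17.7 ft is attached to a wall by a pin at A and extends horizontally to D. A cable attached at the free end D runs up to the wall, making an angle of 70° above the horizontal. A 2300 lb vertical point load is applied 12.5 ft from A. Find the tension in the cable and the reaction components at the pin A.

T = 1729 lb, A_x = 591.2 lb, A_y = 675.7 lb

ΣM about A: T·sin70°·17.7 − 2300·12.5 = 0 → T = 28750/(17.7·0.939693) = 1728.54 ≈ 1729 lb.
ΣF_x = 0: A_x − T·cos70° = 0 → A_x = 1728.54 × 0.34202 = 591.2 lb.
ΣF_y = 0: A_y + T·sin70° − 2300 = 0 → A_y = 2300 − 1728.54 × 0.939693 = 675.7 lb.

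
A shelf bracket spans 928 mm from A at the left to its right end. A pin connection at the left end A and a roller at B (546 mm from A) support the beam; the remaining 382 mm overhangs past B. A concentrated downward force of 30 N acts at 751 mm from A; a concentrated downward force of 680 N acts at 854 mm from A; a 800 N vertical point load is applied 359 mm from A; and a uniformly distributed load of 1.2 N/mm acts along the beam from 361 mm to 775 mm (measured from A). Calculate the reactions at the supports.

A_x = 0, A_y = -140.9 N, B_y = 2148 N

Resultant of the distributed load: 1.2 × 414 = 496.8 N at 568 mm from A.
Moments about A: B_y·546 − 30·751 − 680·854 − 800·359 − (1.2·414)·568 = 0 → B_y = 1172632.4/546 = 2147.68 ≈ 2148 N.
ΣF_y = 0: A_y + 2147.68 − 30 − 680 − 800 − 1.2·414 = 0 → A_y = -140.9 N.
ΣF_x = 0: no horizontal applied forces, so A_x = 0.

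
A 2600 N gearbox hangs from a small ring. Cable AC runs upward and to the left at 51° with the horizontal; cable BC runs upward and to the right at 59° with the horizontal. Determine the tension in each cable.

ΣF_x = 0: −T_AC·cos51° + T_BC·cos59° = 0 → T_BC = 1.22189·T_AC.
ΣF_y = 0: T_AC·sin51° + T_BC·sin59° = 2600.
Substitute: T_AC·(0.777146 + 1.22189·0.857167) = 2600 → T_AC = 1425.04 ≈ 1425 N.
Then T_BC = 1.22189 × 1425.04 = 1741 N.

T_AC = 1425 N, T_BC = 1741 N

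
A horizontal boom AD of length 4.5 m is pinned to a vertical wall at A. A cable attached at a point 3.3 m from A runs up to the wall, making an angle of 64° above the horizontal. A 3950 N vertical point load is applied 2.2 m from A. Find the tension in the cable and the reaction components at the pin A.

ΣM about A: T·sin64°·3.3 − 3950·2.2 = 0 → T = 8690/(3.3·0.898794) = 2929.85 ≈ 2930 N.
ΣF_x = 0: A_x − T·cos64° = 0 → A_x = 2929.85 × 0.438371 = 1284 N.
ΣF_y = 0: A_y + T·sin64° − 3950 = 0 → A_y = 3950 − 2929.85 × 0.898794 = 1317 N.

T = 2930 N, A_x = 1284 N, A_y = 1317 N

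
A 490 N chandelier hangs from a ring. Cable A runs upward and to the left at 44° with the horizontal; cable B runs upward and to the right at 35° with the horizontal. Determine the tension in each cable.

T_A = 408.9 N, T_B = 359.1 N

ΣF_x = 0: −T_A·cos44° + T_B·cos35° = 0 → T_B = 0.878152·T_A.
ΣF_y = 0: T_A·sin44° + T_B·sin35° = 490.
Substitute: T_A·(0.694658 + 0.878152·0.573576) = 490 → T_A = 408.897 ≈ 408.9 N.
Then T_B = 0.878152 × 408.897 = 359.1 N.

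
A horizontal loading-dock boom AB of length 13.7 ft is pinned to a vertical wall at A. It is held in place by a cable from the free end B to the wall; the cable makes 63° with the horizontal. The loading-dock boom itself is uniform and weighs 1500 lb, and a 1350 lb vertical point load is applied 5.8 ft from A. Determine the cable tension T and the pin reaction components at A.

T = 1483 lb, A_x = 673.4 lb, A_y = 1528 lb

ΣM about A: T·sin63°·13.7 − 1500·6.85 − 1350·5.8 = 0 → T = 18105/(13.7·0.891007) = 1483.19 ≈ 1483 lb.
ΣF_x = 0: A_x − T·cos63° = 0 → A_x = 1483.19 × 0.45399 = 673.4 lb.
ΣF_y = 0: A_y + T·sin63° − 1500 − 1350 = 0 → A_y = 2850 − 1483.19 × 0.891007 = 1528 lb.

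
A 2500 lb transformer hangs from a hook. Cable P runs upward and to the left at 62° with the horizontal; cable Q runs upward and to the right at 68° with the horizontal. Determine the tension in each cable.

T_P = 1223 lb, T_Q = 1532 lb

ΣF_x = 0: −T_P·cos62° + T_Q·cos68° = 0 → T_Q = 1.25324·T_P.
ΣF_y = 0: T_P·sin62° + T_Q·sin68° = 2500.
Substitute: T_P·(0.882948 + 1.25324·0.927184) = 2500 → T_P = 1222.53 ≈ 1223 lb.
Then T_Q = 1.25324 × 1222.53 = 1532 lb.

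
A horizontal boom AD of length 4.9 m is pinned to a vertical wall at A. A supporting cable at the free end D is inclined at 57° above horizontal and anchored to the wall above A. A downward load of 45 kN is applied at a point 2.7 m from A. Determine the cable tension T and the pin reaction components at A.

T = 29.57 kN, A_x = 16.10 kN, A_y = 20.20 kN

ΣM about A: T·sin57°·4.9 − 45·2.7 = 0 → T = 121.5/(4.9·0.838671) = 29.5657 ≈ 29.57 kN.
ΣF_x = 0: A_x − T·cos57° = 0 → A_x = 29.5657 × 0.544639 = 16.10 kN.
ΣF_y = 0: A_y + T·sin57° − 45 = 0 → A_y = 45 − 29.5657 × 0.838671 = 20.20 kN.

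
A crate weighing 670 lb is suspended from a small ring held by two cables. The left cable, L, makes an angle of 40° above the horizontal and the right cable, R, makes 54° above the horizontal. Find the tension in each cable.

T_L = 394.8 lb, T_R = 514.5 lb

ΣF_x = 0: −T_L·cos40° + T_R·cos54° = 0 → T_R = 1.30327·T_L.
ΣF_y = 0: T_L·sin40° + T_R·sin54° = 670.
Substitute: T_L·(0.642788 + 1.30327·0.809017) = 670 → T_L = 394.778 ≈ 394.8 lb.
Then T_R = 1.30327 × 394.778 = 514.5 lb.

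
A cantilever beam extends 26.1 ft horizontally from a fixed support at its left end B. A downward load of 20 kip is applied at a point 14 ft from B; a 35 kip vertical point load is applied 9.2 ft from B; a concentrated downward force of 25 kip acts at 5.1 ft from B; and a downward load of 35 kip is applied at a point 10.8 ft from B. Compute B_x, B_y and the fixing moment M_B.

B_x = 0, B_y = 115.0 kip, M_B = 1108 kip·ft

ΣF_x = 0: B_x = 0.
ΣF_y = 0: B_y − 20 − 35 − 25 − 35 = 0 → B_y = 115.0 kip.
ΣM about B: M_B − 20·14 − 35·9.2 − 25·5.1 − 35·10.8 = 0 → M_B = 1108 kip·ft.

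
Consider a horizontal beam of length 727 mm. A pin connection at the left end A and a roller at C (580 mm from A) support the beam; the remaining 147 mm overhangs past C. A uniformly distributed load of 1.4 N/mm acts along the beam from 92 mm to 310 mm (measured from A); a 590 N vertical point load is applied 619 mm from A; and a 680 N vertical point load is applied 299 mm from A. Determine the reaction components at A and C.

A_x = 0, A_y = 489.2 N, C_y = 1086 N

Resultant of the distributed load: 1.4 × 218 = 305.2 N at 201 mm from A.
ΣM about A: C_y·580 − (1.4·218)·201 − 590·619 − 680·299 = 0 → C_y = 629875.2/580 = 1085.99 ≈ 1086 N.
ΣF_y = 0: A_y + 1085.99 − 1.4·218 − 590 − 680 = 0 → A_y = 489.2 N.
ΣF_x = 0: no horizontal applied forces, so A_x = 0.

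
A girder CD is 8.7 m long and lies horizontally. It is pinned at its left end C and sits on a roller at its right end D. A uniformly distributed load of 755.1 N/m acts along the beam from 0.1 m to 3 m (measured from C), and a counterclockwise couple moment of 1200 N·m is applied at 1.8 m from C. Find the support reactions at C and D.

Resultant of the distributed load: 755.1 × 2.9 = 2189.79 N at 1.55 m from C.
Taking moments about C: D_y·8.7 − (755.1·2.9)·1.55 + 1200 = 0 → D_y = 2194.1745/8.7 = 252.204 ≈ 252.2 N.
ΣF_y = 0: C_y + 252.204 − 755.1·2.9 = 0 → C_y = 1938 N.
ΣF_x = 0: no horizontal applied forces, so C_x = 0.

C_x = 0, C_y = 1938 N, D_y = 252.2 N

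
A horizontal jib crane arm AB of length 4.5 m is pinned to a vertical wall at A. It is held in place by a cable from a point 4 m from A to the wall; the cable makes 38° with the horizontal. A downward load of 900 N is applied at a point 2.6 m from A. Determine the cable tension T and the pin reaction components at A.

ΣM about A: T·sin38°·4 − 900·2.6 = 0 → T = 2340/(4·0.615661) = 950.198 ≈ 950.2 N.
ΣF_x = 0: A_x − T·cos38° = 0 → A_x = 950.198 × 0.788011 = 748.8 N.
ΣF_y = 0: A_y + T·sin38° − 900 = 0 → A_y = 900 − 950.198 × 0.615661 = 315.0 N.

T = 950.2 N, A_x = 748.8 N, A_y = 315.0 N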